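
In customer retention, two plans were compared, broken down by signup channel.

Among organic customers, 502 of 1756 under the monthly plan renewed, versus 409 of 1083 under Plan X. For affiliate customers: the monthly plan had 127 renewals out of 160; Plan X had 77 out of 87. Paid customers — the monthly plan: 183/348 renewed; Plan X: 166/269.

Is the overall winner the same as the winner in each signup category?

Organic: the monthly plan 502/1756 = 28.6%, Plan X 409/1083 = 37.8% → Plan X
Affiliate: the monthly plan 127/160 = 79.4%, Plan X 77/87 = 88.5% → Plan X
Paid: the monthly plan 183/348 = 52.6%, Plan X 166/269 = 61.7% → Plan X
Overall: the monthly plan 812/2264 = 35.9%, Plan X 652/1439 = 45.3% → Plan X
Plan X wins overall and in every signup group — no reversal.

Yes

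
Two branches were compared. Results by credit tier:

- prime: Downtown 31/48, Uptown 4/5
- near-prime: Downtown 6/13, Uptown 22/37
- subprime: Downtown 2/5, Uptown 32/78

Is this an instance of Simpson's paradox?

Prime: Downtown 31/48 = 64.6%, Uptown 4/5 = 80.0% → Uptown
Near-prime: Downtown 6/13 = 46.2%, Uptown 22/37 = 59.5% → Uptown
Subprime: Downtown 2/5 = 40.0%, Uptown 32/78 = 41.0% → Uptown
Overall: Downtown 39/66 = 59.1%, Uptown 58/120 = 48.3% → Downtown
Uptown wins each credit group but Downtown wins overall — the comparison reverses. Uptown's applications skew toward subprime, which has a lower base rate.

Yes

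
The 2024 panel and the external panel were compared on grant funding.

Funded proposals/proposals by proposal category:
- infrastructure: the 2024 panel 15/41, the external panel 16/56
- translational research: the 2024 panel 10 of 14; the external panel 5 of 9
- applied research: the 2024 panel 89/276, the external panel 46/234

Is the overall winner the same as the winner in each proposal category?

Infrastructure: the 2024 panel 15/41 = 36.6%, the external panel 16/56 = 28.6% → the 2024 panel
Translational research: the 2024 panel 10/14 = 71.4%, the external panel 5/9 = 55.6% → the 2024 panel
Applied research: the 2024 panel 89/276 = 32.2%, the external panel 46/234 = 19.7% → the 2024 panel
Overall: the 2024 panel 114/331 = 34.4%, the external panel 67/299 = 22.4% → the 2024 panel
The 2024 panel wins overall and in every proposal group — no reversal.

Yes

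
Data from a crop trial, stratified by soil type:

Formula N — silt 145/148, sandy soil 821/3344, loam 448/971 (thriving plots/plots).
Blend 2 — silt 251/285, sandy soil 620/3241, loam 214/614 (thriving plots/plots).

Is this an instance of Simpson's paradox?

Silt: Formula N 145/148 = 98.0%, Blend 2 251/285 = 88.1% → Formula N
Sandy soil: Formula N 821/3344 = 24.6%, Blend 2 620/3241 = 19.1% → Formula N
Loam: Formula N 448/971 = 46.1%, Blend 2 214/614 = 34.9% → Formula N
Overall: Formula N 1414/4463 = 31.7%, Blend 2 1085/4140 = 26.2% → Formula N
Formula N wins overall and in every soil group — no reversal.

No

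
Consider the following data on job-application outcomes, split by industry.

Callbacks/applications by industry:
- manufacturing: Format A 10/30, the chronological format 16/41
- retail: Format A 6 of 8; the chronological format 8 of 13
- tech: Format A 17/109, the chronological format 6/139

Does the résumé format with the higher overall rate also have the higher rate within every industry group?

Manufacturing: Format A 10/30 = 33.3%, the chronological format 16/41 = 39.0% → the chronological format
Retail: Format A 6/8 = 75.0%, the chronological format 8/13 = 61.5% → Format A
Tech: Format A 17/109 = 15.6%, the chronological format 6/139 = 4.3% → Format A
Overall: Format A 33/147 = 22.4%, the chronological format 30/193 = 15.5% → Format A
Neither sweeps: Format A wins 2 of 3 groups, the chronological format wins 1. Format A wins overall but not every group — no Simpson reversal.

No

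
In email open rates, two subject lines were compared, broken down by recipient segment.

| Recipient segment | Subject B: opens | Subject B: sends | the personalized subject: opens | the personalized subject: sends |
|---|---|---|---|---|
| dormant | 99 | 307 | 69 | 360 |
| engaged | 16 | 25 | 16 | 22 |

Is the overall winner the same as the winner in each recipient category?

Dormant: Subject B 99/307 = 32.2%, the personalized subject 69/360 = 19.2% → Subject B
Engaged: Subject B 16/25 = 64.0%, the personalized subject 16/22 = 72.7% → the personalized subject
Overall: Subject B 115/332 = 34.6%, the personalized subject 85/382 = 22.3% → Subject B
Neither sweeps: Subject B wins 1 of 2 groups, the personalized subject wins 1. Subject B wins overall but not every group — no Simpson reversal.

No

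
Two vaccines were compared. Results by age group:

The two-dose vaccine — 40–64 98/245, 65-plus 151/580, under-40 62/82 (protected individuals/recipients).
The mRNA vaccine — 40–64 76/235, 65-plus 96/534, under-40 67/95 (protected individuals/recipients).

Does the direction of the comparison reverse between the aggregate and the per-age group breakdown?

No

40–64: the two-dose vaccine 98/245 = 40.0%, the mRNA vaccine 76/235 = 32.3% → the two-dose vaccine
65-plus: the two-dose vaccine 151/580 = 26.0%, the mRNA vaccine 96/534 = 18.0% → the two-dose vaccine
Under-40: the two-dose vaccine 62/82 = 75.6%, the mRNA vaccine 67/95 = 70.5% → the two-dose vaccine
Overall: the two-dose vaccine 311/907 = 34.3%, the mRNA vaccine 239/864 = 27.7% → the two-dose vaccine
The two-dose vaccine wins overall and in every age group — no reversal.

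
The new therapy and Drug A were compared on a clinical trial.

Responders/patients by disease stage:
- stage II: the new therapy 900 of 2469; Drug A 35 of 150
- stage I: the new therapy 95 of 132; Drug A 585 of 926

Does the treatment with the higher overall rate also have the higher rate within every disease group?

No

Stage II: the new therapy 900/2469 = 36.5%, Drug A 35/150 = 23.3% → the new therapy
Stage I: the new therapy 95/132 = 72.0%, Drug A 585/926 = 63.2% → the new therapy
Overall: the new therapy 995/2601 = 38.3%, Drug A 620/1076 = 57.6% → Drug A
The new therapy wins each disease group but Drug A wins overall — the comparison reverses. The new therapy's patients skew toward stage II, which has a lower base rate.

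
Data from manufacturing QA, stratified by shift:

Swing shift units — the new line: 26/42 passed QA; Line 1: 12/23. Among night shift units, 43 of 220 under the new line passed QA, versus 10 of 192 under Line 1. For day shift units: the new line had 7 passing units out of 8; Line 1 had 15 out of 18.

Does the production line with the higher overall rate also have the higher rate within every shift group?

Swing shift: the new line 26/42 = 61.9%, Line 1 12/23 = 52.2% → the new line
Night shift: the new line 43/220 = 19.5%, Line 1 10/192 = 5.2% → the new line
Day shift: the new line 7/8 = 87.5%, Line 1 15/18 = 83.3% → the new line
Overall: the new line 76/270 = 28.1%, Line 1 37/233 = 15.9% → the new line
The new line wins overall and in every shift group — no reversal.

Yes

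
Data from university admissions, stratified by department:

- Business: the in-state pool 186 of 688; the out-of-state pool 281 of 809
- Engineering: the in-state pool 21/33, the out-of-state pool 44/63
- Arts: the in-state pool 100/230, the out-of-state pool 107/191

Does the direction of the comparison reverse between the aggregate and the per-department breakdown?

Business: the in-state pool 186/688 = 27.0%, the out-of-state pool 281/809 = 34.7% → the out-of-state pool
Engineering: the in-state pool 21/33 = 63.6%, the out-of-state pool 44/63 = 69.8% → the out-of-state pool
Arts: the in-state pool 100/230 = 43.5%, the out-of-state pool 107/191 = 56.0% → the out-of-state pool
Overall: the in-state pool 307/951 = 32.3%, the out-of-state pool 432/1063 = 40.6% → the out-of-state pool
The out-of-state pool wins overall and in every department group — no reversal.

No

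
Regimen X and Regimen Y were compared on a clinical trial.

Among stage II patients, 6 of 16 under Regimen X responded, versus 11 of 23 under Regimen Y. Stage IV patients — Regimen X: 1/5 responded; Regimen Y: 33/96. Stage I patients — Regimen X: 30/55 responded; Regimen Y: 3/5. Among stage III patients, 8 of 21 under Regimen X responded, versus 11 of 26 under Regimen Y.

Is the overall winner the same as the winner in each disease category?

No

Stage II: Regimen X 6/16 = 37.5%, Regimen Y 11/23 = 47.8% → Regimen Y
Stage IV: Regimen X 1/5 = 20.0%, Regimen Y 33/96 = 34.4% → Regimen Y
Stage I: Regimen X 30/55 = 54.5%, Regimen Y 3/5 = 60.0% → Regimen Y
Stage III: Regimen X 8/21 = 38.1%, Regimen Y 11/26 = 42.3% → Regimen Y
Overall: Regimen X 45/97 = 46.4%, Regimen Y 58/150 = 38.7% → Regimen X
Regimen Y wins each disease group but Regimen X wins overall — the comparison reverses. Regimen Y's patients skew toward stage IV, which has a lower base rate.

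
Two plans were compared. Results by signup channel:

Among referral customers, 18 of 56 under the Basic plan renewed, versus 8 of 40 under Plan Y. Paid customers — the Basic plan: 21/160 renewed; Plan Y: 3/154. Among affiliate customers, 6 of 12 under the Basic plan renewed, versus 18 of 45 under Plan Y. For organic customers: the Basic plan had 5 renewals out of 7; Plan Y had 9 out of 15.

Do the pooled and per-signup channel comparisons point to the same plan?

Referral: the Basic plan 18/56 = 32.1%, Plan Y 8/40 = 20.0% → the Basic plan
Paid: the Basic plan 21/160 = 13.1%, Plan Y 3/154 = 1.9% → the Basic plan
Affiliate: the Basic plan 6/12 = 50.0%, Plan Y 18/45 = 40.0% → the Basic plan
Organic: the Basic plan 5/7 = 71.4%, Plan Y 9/15 = 60.0% → the Basic plan
Overall: the Basic plan 50/235 = 21.3%, Plan Y 38/254 = 15.0% → the Basic plan
The Basic plan wins overall and in every signup group — no reversal.

Yes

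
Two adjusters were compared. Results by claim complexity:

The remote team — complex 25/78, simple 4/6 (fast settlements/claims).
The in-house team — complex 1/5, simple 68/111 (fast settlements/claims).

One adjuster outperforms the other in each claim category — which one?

Complex: the remote team 25/78 = 32.1%, the in-house team 1/5 = 20.0% → the remote team
Simple: the remote team 4/6 = 66.7%, the in-house team 68/111 = 61.3% → the remote team
The remote team has the higher rate in both groups.

the remote team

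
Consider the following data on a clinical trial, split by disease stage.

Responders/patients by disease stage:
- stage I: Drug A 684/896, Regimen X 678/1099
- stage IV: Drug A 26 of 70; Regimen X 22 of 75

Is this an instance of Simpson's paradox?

No

Stage I: Drug A 684/896 = 76.3%, Regimen X 678/1099 = 61.7% → Drug A
Stage IV: Drug A 26/70 = 37.1%, Regimen X 22/75 = 29.3% → Drug A
Overall: Drug A 710/966 = 73.5%, Regimen X 700/1174 = 59.6% → Drug A
Drug A wins overall and in every disease group — no reversal.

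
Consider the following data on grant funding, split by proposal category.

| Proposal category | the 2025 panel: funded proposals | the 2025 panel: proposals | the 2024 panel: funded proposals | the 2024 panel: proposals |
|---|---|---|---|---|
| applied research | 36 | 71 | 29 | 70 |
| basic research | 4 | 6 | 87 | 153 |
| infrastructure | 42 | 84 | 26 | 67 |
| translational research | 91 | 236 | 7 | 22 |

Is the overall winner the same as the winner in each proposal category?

Applied research: the 2025 panel 36/71 = 50.7%, the 2024 panel 29/70 = 41.4% → the 2025 panel
Basic research: the 2025 panel 4/6 = 66.7%, the 2024 panel 87/153 = 56.9% → the 2025 panel
Infrastructure: the 2025 panel 42/84 = 50.0%, the 2024 panel 26/67 = 38.8% → the 2025 panel
Translational research: the 2025 panel 91/236 = 38.6%, the 2024 panel 7/22 = 31.8% → the 2025 panel
Overall: the 2025 panel 173/397 = 43.6%, the 2024 panel 149/312 = 47.8% → the 2024 panel
The 2025 panel wins each proposal group but the 2024 panel wins overall — the comparison reverses. The 2025 panel's proposals skew toward translational research, which has a lower base rate.

No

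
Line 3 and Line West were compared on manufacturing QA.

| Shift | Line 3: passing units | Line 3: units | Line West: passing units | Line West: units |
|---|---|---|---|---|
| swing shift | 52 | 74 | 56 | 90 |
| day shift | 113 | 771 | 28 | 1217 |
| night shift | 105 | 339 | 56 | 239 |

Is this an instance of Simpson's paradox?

Swing shift: Line 3 52/74 = 70.3%, Line West 56/90 = 62.2% → Line 3
Day shift: Line 3 113/771 = 14.7%, Line West 28/1217 = 2.3% → Line 3
Night shift: Line 3 105/339 = 31.0%, Line West 56/239 = 23.4% → Line 3
Overall: Line 3 270/1184 = 22.8%, Line West 140/1546 = 9.1% → Line 3
Line 3 wins overall and in every shift group — no reversal.

No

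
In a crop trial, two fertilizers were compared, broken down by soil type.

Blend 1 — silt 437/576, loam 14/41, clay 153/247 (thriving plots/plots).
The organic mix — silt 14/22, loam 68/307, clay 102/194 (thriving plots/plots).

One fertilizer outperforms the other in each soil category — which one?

Silt: Blend 1 437/576 = 75.9%, the organic mix 14/22 = 63.6% → Blend 1
Loam: Blend 1 14/41 = 34.1%, the organic mix 68/307 = 22.1% → Blend 1
Clay: Blend 1 153/247 = 61.9%, the organic mix 102/194 = 52.6% → Blend 1
Blend 1 has the higher rate in all 3 groups.

Blend 1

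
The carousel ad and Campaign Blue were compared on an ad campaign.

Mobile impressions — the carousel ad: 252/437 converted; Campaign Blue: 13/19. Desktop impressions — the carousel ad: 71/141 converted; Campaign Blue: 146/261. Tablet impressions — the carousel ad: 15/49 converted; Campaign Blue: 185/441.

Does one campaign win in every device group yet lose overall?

Yes

Mobile: the carousel ad 252/437 = 57.7%, Campaign Blue 13/19 = 68.4% → Campaign Blue
Desktop: the carousel ad 71/141 = 50.4%, Campaign Blue 146/261 = 55.9% → Campaign Blue
Tablet: the carousel ad 15/49 = 30.6%, Campaign Blue 185/441 = 42.0% → Campaign Blue
Overall: the carousel ad 338/627 = 53.9%, Campaign Blue 344/721 = 47.7% → the carousel ad
Campaign Blue wins each device group but the carousel ad wins overall — the comparison reverses. Campaign Blue's impressions skew toward tablet, which has a lower base rate.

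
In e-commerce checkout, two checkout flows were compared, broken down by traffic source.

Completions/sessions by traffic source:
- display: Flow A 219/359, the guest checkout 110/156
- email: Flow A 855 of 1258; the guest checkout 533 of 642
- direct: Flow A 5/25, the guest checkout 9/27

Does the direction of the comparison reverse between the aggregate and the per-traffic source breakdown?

No

Display: Flow A 219/359 = 61.0%, the guest checkout 110/156 = 70.5% → the guest checkout
Email: Flow A 855/1258 = 68.0%, the guest checkout 533/642 = 83.0% → the guest checkout
Direct: Flow A 5/25 = 20.0%, the guest checkout 9/27 = 33.3% → the guest checkout
Overall: Flow A 1079/1642 = 65.7%, the guest checkout 652/825 = 79.0% → the guest checkout
The guest checkout wins overall and in every traffic group — no reversal.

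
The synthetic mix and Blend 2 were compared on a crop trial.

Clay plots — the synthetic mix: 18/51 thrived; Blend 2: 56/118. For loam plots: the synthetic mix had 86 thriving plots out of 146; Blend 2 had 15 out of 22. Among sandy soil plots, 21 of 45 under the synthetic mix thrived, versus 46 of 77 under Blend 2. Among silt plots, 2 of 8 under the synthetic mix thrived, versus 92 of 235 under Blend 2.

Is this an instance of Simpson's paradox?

Clay: the synthetic mix 18/51 = 35.3%, Blend 2 56/118 = 47.5% → Blend 2
Loam: the synthetic mix 86/146 = 58.9%, Blend 2 15/22 = 68.2% → Blend 2
Sandy soil: the synthetic mix 21/45 = 46.7%, Blend 2 46/77 = 59.7% → Blend 2
Silt: the synthetic mix 2/8 = 25.0%, Blend 2 92/235 = 39.1% → Blend 2
Overall: the synthetic mix 127/250 = 50.8%, Blend 2 209/452 = 46.2% → the synthetic mix
Blend 2 wins each soil group but the synthetic mix wins overall — the comparison reverses. Blend 2's plots skew toward silt, which has a lower base rate.

Yes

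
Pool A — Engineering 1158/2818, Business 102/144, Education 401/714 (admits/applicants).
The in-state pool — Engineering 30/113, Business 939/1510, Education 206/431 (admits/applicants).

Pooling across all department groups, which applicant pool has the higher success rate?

Engineering: Pool A 1158/2818 = 41.1%, the in-state pool 30/113 = 26.5% → Pool A
Business: Pool A 102/144 = 70.8%, the in-state pool 939/1510 = 62.2% → Pool A
Education: Pool A 401/714 = 56.2%, the in-state pool 206/431 = 47.8% → Pool A
Overall: Pool A 1661/3676 = 45.2%, the in-state pool 1175/2054 = 57.2% → the in-state pool
(Pool A wins every department group but the in-state pool wins overall — Pool A's applicants skew toward the low-rate Engineering group.)

the in-state pool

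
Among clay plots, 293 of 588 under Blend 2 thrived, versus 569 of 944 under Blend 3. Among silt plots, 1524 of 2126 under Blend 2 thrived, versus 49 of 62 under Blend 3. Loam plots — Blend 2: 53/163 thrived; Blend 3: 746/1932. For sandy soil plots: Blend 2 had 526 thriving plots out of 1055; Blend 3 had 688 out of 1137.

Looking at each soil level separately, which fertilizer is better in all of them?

Clay: Blend 2 293/588 = 49.8%, Blend 3 569/944 = 60.3% → Blend 3
Silt: Blend 2 1524/2126 = 71.7%, Blend 3 49/62 = 79.0% → Blend 3
Loam: Blend 2 53/163 = 32.5%, Blend 3 746/1932 = 38.6% → Blend 3
Sandy soil: Blend 2 526/1055 = 49.9%, Blend 3 688/1137 = 60.5% → Blend 3
Blend 3 has the higher rate in all 4 groups.

Blend 3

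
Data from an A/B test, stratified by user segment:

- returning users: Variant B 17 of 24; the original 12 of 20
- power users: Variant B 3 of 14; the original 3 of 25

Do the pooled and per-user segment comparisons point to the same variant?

Yes

Returning users: Variant B 17/24 = 70.8%, the original 12/20 = 60.0% → Variant B
Power users: Variant B 3/14 = 21.4%, the original 3/25 = 12.0% → Variant B
Overall: Variant B 20/38 = 52.6%, the original 15/45 = 33.3% → Variant B
Variant B wins overall and in every user group — no reversal.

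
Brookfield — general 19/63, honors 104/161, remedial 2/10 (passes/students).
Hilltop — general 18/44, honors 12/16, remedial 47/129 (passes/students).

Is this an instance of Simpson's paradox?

General: Brookfield 19/63 = 30.2%, Hilltop 18/44 = 40.9% → Hilltop
Honors: Brookfield 104/161 = 64.6%, Hilltop 12/16 = 75.0% → Hilltop
Remedial: Brookfield 2/10 = 20.0%, Hilltop 47/129 = 36.4% → Hilltop
Overall: Brookfield 125/234 = 53.4%, Hilltop 77/189 = 40.7% → Brookfield
Hilltop wins each student group but Brookfield wins overall — the comparison reverses. Hilltop's students skew toward remedial, which has a lower base rate.

Yes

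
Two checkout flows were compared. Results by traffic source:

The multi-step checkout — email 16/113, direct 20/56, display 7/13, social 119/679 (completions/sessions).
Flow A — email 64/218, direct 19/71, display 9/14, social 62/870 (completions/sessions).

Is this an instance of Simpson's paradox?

Email: the multi-step checkout 16/113 = 14.2%, Flow A 64/218 = 29.4% → Flow A
Direct: the multi-step checkout 20/56 = 35.7%, Flow A 19/71 = 26.8% → the multi-step checkout
Display: the multi-step checkout 7/13 = 53.8%, Flow A 9/14 = 64.3% → Flow A
Social: the multi-step checkout 119/679 = 17.5%, Flow A 62/870 = 7.1% → the multi-step checkout
Overall: the multi-step checkout 162/861 = 18.8%, Flow A 154/1173 = 13.1% → the multi-step checkout
Neither sweeps: the multi-step checkout wins 2 of 4 groups, Flow A wins 2. The multi-step checkout wins overall but not every group — no Simpson reversal.

No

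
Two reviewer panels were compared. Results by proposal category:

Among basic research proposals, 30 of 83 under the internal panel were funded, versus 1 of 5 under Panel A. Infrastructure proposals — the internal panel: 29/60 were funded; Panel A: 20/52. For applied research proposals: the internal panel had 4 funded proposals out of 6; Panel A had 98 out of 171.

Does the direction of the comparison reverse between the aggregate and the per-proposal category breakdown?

Basic research: the internal panel 30/83 = 36.1%, Panel A 1/5 = 20.0% → the internal panel
Infrastructure: the internal panel 29/60 = 48.3%, Panel A 20/52 = 38.5% → the internal panel
Applied research: the internal panel 4/6 = 66.7%, Panel A 98/171 = 57.3% → the internal panel
Overall: the internal panel 63/149 = 42.3%, Panel A 119/228 = 52.2% → Panel A
The internal panel wins each proposal group but Panel A wins overall — the comparison reverses. The internal panel's proposals skew toward basic research, which has a lower base rate.

Yes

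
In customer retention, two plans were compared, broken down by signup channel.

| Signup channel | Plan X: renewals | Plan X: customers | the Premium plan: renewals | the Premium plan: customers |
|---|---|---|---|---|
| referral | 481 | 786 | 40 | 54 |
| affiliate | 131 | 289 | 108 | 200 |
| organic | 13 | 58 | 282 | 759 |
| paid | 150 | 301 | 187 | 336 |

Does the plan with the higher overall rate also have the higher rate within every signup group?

Referral: Plan X 481/786 = 61.2%, the Premium plan 40/54 = 74.1% → the Premium plan
Affiliate: Plan X 131/289 = 45.3%, the Premium plan 108/200 = 54.0% → the Premium plan
Organic: Plan X 13/58 = 22.4%, the Premium plan 282/759 = 37.2% → the Premium plan
Paid: Plan X 150/301 = 49.8%, the Premium plan 187/336 = 55.7% → the Premium plan
Overall: Plan X 775/1434 = 54.0%, the Premium plan 617/1349 = 45.7% → Plan X
The Premium plan wins each signup group but Plan X wins overall — the comparison reverses. The Premium plan's customers skew toward organic, which has a lower base rate.

No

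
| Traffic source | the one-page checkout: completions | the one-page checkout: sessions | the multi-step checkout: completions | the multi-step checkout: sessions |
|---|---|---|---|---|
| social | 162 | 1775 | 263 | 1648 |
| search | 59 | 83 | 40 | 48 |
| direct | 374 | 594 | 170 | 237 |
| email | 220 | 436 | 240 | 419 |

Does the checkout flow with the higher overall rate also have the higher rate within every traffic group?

Yes

Social: the one-page checkout 162/1775 = 9.1%, the multi-step checkout 263/1648 = 16.0% → the multi-step checkout
Search: the one-page checkout 59/83 = 71.1%, the multi-step checkout 40/48 = 83.3% → the multi-step checkout
Direct: the one-page checkout 374/594 = 63.0%, the multi-step checkout 170/237 = 71.7% → the multi-step checkout
Email: the one-page checkout 220/436 = 50.5%, the multi-step checkout 240/419 = 57.3% → the multi-step checkout
Overall: the one-page checkout 815/2888 = 28.2%, the multi-step checkout 713/2352 = 30.3% → the multi-step checkout
The multi-step checkout wins overall and in every traffic group — no reversal.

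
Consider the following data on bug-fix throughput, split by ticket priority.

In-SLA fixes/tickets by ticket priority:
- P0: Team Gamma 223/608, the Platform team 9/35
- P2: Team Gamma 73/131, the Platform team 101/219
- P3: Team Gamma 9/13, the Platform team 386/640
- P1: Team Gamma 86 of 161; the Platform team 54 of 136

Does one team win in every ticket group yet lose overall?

P0: Team Gamma 223/608 = 36.7%, the Platform team 9/35 = 25.7% → Team Gamma
P2: Team Gamma 73/131 = 55.7%, the Platform team 101/219 = 46.1% → Team Gamma
P3: Team Gamma 9/13 = 69.2%, the Platform team 386/640 = 60.3% → Team Gamma
P1: Team Gamma 86/161 = 53.4%, the Platform team 54/136 = 39.7% → Team Gamma
Overall: Team Gamma 391/913 = 42.8%, the Platform team 550/1030 = 53.4% → the Platform team
Team Gamma wins each ticket group but the Platform team wins overall — the comparison reverses. Team Gamma's tickets skew toward P0, which has a lower base rate.

Yes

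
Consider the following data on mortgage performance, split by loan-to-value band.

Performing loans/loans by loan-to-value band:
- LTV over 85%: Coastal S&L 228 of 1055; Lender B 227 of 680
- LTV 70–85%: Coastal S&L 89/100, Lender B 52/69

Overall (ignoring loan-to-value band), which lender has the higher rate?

LTV over 85%: Coastal S&L 228/1055 = 21.6%, Lender B 227/680 = 33.4% → Lender B
LTV 70–85%: Coastal S&L 89/100 = 89.0%, Lender B 52/69 = 75.4% → Coastal S&L
Overall: Coastal S&L 317/1155 = 27.4%, Lender B 279/749 = 37.2% → Lender B
(Neither sweeps every loan-to-value group, but Lender B has the higher pooled rate.)

Lender B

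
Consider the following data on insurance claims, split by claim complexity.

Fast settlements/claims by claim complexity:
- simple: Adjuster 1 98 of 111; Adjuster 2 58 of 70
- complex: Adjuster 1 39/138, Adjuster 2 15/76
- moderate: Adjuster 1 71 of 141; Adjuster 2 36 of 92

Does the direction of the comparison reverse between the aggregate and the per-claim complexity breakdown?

Simple: Adjuster 1 98/111 = 88.3%, Adjuster 2 58/70 = 82.9% → Adjuster 1
Complex: Adjuster 1 39/138 = 28.3%, Adjuster 2 15/76 = 19.7% → Adjuster 1
Moderate: Adjuster 1 71/141 = 50.4%, Adjuster 2 36/92 = 39.1% → Adjuster 1
Overall: Adjuster 1 208/390 = 53.3%, Adjuster 2 109/238 = 45.8% → Adjuster 1
Adjuster 1 wins overall and in every claim group — no reversal.

No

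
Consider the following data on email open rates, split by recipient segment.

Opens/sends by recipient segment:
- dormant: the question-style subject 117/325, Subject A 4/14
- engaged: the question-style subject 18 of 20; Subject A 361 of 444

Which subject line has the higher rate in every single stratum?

Dormant: the question-style subject 117/325 = 36.0%, Subject A 4/14 = 28.6% → the question-style subject
Engaged: the question-style subject 18/20 = 90.0%, Subject A 361/444 = 81.3% → the question-style subject
The question-style subject has the higher rate in both groups.

the question-style subject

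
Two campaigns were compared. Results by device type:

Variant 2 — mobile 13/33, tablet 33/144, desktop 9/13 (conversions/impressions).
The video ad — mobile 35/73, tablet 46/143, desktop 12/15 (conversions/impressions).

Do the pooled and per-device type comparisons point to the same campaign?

Mobile: Variant 2 13/33 = 39.4%, the video ad 35/73 = 47.9% → the video ad
Tablet: Variant 2 33/144 = 22.9%, the video ad 46/143 = 32.2% → the video ad
Desktop: Variant 2 9/13 = 69.2%, the video ad 12/15 = 80.0% → the video ad
Overall: Variant 2 55/190 = 28.9%, the video ad 93/231 = 40.3% → the video ad
The video ad wins overall and in every device group — no reversal.

Yes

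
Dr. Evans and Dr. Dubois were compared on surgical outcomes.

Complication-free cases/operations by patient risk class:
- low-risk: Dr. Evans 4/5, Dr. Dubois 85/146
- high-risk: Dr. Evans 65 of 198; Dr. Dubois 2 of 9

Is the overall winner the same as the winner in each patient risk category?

Low-risk: Dr. Evans 4/5 = 80.0%, Dr. Dubois 85/146 = 58.2% → Dr. Evans
High-risk: Dr. Evans 65/198 = 32.8%, Dr. Dubois 2/9 = 22.2% → Dr. Evans
Overall: Dr. Evans 69/203 = 34.0%, Dr. Dubois 87/155 = 56.1% → Dr. Dubois
Dr. Evans wins each patient risk group but Dr. Dubois wins overall — the comparison reverses. Dr. Evans's operations skew toward high-risk, which has a lower base rate.

No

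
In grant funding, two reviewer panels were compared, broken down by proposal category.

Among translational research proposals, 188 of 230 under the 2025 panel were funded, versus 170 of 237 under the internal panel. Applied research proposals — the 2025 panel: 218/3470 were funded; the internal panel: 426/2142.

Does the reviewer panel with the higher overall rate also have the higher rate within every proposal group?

Translational research: the 2025 panel 188/230 = 81.7%, the internal panel 170/237 = 71.7% → the 2025 panel
Applied research: the 2025 panel 218/3470 = 6.3%, the internal panel 426/2142 = 19.9% → the internal panel
Overall: the 2025 panel 406/3700 = 11.0%, the internal panel 596/2379 = 25.1% → the internal panel
Neither sweeps: the 2025 panel wins 1 of 2 groups, the internal panel wins 1. The internal panel wins overall but not every group — no Simpson reversal.

No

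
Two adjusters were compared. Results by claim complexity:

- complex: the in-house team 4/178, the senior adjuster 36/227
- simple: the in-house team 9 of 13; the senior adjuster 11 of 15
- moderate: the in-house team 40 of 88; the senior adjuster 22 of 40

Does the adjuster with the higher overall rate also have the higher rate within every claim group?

Complex: the in-house team 4/178 = 2.2%, the senior adjuster 36/227 = 15.9% → the senior adjuster
Simple: the in-house team 9/13 = 69.2%, the senior adjuster 11/15 = 73.3% → the senior adjuster
Moderate: the in-house team 40/88 = 45.5%, the senior adjuster 22/40 = 55.0% → the senior adjuster
Overall: the in-house team 53/279 = 19.0%, the senior adjuster 69/282 = 24.5% → the senior adjuster
The senior adjuster wins overall and in every claim group — no reversal.

Yes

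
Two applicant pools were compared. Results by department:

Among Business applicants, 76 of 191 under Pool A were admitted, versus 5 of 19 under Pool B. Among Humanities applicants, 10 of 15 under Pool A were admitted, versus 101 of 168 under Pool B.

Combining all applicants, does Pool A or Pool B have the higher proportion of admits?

Pool B

Business: Pool A 76/191 = 39.8%, Pool B 5/19 = 26.3% → Pool A
Humanities: Pool A 10/15 = 66.7%, Pool B 101/168 = 60.1% → Pool A
Overall: Pool A 86/206 = 41.7%, Pool B 106/187 = 56.7% → Pool B
(Pool A wins every department group but Pool B wins overall — Pool A's applicants skew toward the low-rate Business group.)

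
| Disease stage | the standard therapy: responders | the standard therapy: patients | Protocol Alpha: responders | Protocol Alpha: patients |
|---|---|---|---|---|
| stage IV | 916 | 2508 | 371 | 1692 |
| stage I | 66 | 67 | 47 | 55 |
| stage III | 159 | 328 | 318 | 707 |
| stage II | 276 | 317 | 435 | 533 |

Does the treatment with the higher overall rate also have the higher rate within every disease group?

Yes

Stage IV: the standard therapy 916/2508 = 36.5%, Protocol Alpha 371/1692 = 21.9% → the standard therapy
Stage I: the standard therapy 66/67 = 98.5%, Protocol Alpha 47/55 = 85.5% → the standard therapy
Stage III: the standard therapy 159/328 = 48.5%, Protocol Alpha 318/707 = 45.0% → the standard therapy
Stage II: the standard therapy 276/317 = 87.1%, Protocol Alpha 435/533 = 81.6% → the standard therapy
Overall: the standard therapy 1417/3220 = 44.0%, Protocol Alpha 1171/2987 = 39.2% → the standard therapy
The standard therapy wins overall and in every disease group — no reversal.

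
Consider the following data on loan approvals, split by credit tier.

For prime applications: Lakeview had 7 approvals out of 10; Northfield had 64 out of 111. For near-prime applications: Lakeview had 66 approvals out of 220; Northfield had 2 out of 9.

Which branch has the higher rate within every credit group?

Prime: Lakeview 7/10 = 70.0%, Northfield 64/111 = 57.7% → Lakeview
Near-prime: Lakeview 66/220 = 30.0%, Northfield 2/9 = 22.2% → Lakeview
Lakeview has the higher rate in both groups.

Lakeview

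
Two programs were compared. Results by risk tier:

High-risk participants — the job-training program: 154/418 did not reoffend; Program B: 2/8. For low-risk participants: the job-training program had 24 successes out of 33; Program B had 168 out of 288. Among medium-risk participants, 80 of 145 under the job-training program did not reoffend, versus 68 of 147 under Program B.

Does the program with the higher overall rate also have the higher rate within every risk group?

High-risk: the job-training program 154/418 = 36.8%, Program B 2/8 = 25.0% → the job-training program
Low-risk: the job-training program 24/33 = 72.7%, Program B 168/288 = 58.3% → the job-training program
Medium-risk: the job-training program 80/145 = 55.2%, Program B 68/147 = 46.3% → the job-training program
Overall: the job-training program 258/596 = 43.3%, Program B 238/443 = 53.7% → Program B
The job-training program wins each risk group but Program B wins overall — the comparison reverses. The job-training program's participants skew toward high-risk, which has a lower base rate.

No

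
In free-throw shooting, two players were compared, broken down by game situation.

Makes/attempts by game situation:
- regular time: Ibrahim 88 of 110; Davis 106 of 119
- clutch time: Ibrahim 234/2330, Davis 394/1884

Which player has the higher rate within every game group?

Regular time: Ibrahim 88/110 = 80.0%, Davis 106/119 = 89.1% → Davis
Clutch time: Ibrahim 234/2330 = 10.0%, Davis 394/1884 = 20.9% → Davis
Davis has the higher rate in both groups.

Davis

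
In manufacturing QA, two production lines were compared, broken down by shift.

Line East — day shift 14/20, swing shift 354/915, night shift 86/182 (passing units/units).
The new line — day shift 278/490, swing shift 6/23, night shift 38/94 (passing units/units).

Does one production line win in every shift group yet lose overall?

Day shift: Line East 14/20 = 70.0%, the new line 278/490 = 56.7% → Line East
Swing shift: Line East 354/915 = 38.7%, the new line 6/23 = 26.1% → Line East
Night shift: Line East 86/182 = 47.3%, the new line 38/94 = 40.4% → Line East
Overall: Line East 454/1117 = 40.6%, the new line 322/607 = 53.0% → the new line
Line East wins each shift group but the new line wins overall — the comparison reverses. Line East's units skew toward swing shift, which has a lower base rate.

Yes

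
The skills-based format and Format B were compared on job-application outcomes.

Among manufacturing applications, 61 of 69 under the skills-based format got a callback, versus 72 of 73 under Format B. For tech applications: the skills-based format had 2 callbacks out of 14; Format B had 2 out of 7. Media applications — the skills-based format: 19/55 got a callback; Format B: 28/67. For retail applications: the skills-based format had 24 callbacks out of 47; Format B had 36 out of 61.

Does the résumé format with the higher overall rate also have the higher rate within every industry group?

Manufacturing: the skills-based format 61/69 = 88.4%, Format B 72/73 = 98.6% → Format B
Tech: the skills-based format 2/14 = 14.3%, Format B 2/7 = 28.6% → Format B
Media: the skills-based format 19/55 = 34.5%, Format B 28/67 = 41.8% → Format B
Retail: the skills-based format 24/47 = 51.1%, Format B 36/61 = 59.0% → Format B
Overall: the skills-based format 106/185 = 57.3%, Format B 138/208 = 66.3% → Format B
Format B wins overall and in every industry group — no reversal.

Yes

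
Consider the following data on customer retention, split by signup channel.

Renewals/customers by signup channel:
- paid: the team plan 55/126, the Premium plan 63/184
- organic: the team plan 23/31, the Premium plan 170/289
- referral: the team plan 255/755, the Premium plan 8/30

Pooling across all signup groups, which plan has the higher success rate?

Paid: the team plan 55/126 = 43.7%, the Premium plan 63/184 = 34.2% → the team plan
Organic: the team plan 23/31 = 74.2%, the Premium plan 170/289 = 58.8% → the team plan
Referral: the team plan 255/755 = 33.8%, the Premium plan 8/30 = 26.7% → the team plan
Overall: the team plan 333/912 = 36.5%, the Premium plan 241/503 = 47.9% → the Premium plan
(The team plan wins every signup group but the Premium plan wins overall — the team plan's customers skew toward the low-rate referral group.)

the Premium plan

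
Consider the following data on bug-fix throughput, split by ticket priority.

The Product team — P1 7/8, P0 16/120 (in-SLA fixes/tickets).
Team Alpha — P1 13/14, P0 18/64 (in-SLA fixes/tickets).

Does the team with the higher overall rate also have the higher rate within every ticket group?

P1: the Product team 7/8 = 87.5%, Team Alpha 13/14 = 92.9% → Team Alpha
P0: the Product team 16/120 = 13.3%, Team Alpha 18/64 = 28.1% → Team Alpha
Overall: the Product team 23/128 = 18.0%, Team Alpha 31/78 = 39.7% → Team Alpha
Team Alpha wins overall and in every ticket group — no reversal.

Yes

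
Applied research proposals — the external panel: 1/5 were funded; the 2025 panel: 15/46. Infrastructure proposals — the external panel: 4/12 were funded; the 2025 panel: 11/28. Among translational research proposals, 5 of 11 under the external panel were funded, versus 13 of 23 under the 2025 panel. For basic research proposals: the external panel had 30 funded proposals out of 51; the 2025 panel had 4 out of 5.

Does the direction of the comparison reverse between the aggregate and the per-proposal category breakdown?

Yes

Applied research: the external panel 1/5 = 20.0%, the 2025 panel 15/46 = 32.6% → the 2025 panel
Infrastructure: the external panel 4/12 = 33.3%, the 2025 panel 11/28 = 39.3% → the 2025 panel
Translational research: the external panel 5/11 = 45.5%, the 2025 panel 13/23 = 56.5% → the 2025 panel
Basic research: the external panel 30/51 = 58.8%, the 2025 panel 4/5 = 80.0% → the 2025 panel
Overall: the external panel 40/79 = 50.6%, the 2025 panel 43/102 = 42.2% → the external panel
The 2025 panel wins each proposal group but the external panel wins overall — the comparison reverses. The 2025 panel's proposals skew toward applied research, which has a lower base rate.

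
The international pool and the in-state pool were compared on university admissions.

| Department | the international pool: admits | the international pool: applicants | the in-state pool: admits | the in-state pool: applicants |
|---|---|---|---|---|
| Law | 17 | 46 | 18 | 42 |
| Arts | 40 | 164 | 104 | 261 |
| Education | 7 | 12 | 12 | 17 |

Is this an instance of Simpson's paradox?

No

Law: the international pool 17/46 = 37.0%, the in-state pool 18/42 = 42.9% → the in-state pool
Arts: the international pool 40/164 = 24.4%, the in-state pool 104/261 = 39.8% → the in-state pool
Education: the international pool 7/12 = 58.3%, the in-state pool 12/17 = 70.6% → the in-state pool
Overall: the international pool 64/222 = 28.8%, the in-state pool 134/320 = 41.9% → the in-state pool
The in-state pool wins overall and in every department group — no reversal.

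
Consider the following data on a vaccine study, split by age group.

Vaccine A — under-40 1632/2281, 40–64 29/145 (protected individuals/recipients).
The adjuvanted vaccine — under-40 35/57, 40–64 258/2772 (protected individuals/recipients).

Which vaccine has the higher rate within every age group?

Under-40: Vaccine A 1632/2281 = 71.5%, the adjuvanted vaccine 35/57 = 61.4% → Vaccine A
40–64: Vaccine A 29/145 = 20.0%, the adjuvanted vaccine 258/2772 = 9.3% → Vaccine A
Vaccine A has the higher rate in both groups.

Vaccine A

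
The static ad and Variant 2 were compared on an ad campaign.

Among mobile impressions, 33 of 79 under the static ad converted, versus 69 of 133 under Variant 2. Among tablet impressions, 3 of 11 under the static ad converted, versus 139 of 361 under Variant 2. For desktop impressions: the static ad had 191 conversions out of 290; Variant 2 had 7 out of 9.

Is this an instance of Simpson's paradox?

Yes

Mobile: the static ad 33/79 = 41.8%, Variant 2 69/133 = 51.9% → Variant 2
Tablet: the static ad 3/11 = 27.3%, Variant 2 139/361 = 38.5% → Variant 2
Desktop: the static ad 191/290 = 65.9%, Variant 2 7/9 = 77.8% → Variant 2
Overall: the static ad 227/380 = 59.7%, Variant 2 215/503 = 42.7% → the static ad
Variant 2 wins each device group but the static ad wins overall — the comparison reverses. Variant 2's impressions skew toward tablet, which has a lower base rate.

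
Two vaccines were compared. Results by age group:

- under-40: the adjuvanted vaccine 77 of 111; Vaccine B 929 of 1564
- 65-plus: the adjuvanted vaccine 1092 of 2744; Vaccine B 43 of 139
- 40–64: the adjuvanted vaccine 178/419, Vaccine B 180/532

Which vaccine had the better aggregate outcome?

Under-40: the adjuvanted vaccine 77/111 = 69.4%, Vaccine B 929/1564 = 59.4% → the adjuvanted vaccine
65-plus: the adjuvanted vaccine 1092/2744 = 39.8%, Vaccine B 43/139 = 30.9% → the adjuvanted vaccine
40–64: the adjuvanted vaccine 178/419 = 42.5%, Vaccine B 180/532 = 33.8% → the adjuvanted vaccine
Overall: the adjuvanted vaccine 1347/3274 = 41.1%, Vaccine B 1152/2235 = 51.5% → Vaccine B
(The adjuvanted vaccine wins every age group but Vaccine B wins overall — the adjuvanted vaccine's recipients skew toward the low-rate 65-plus group.)

Vaccine B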